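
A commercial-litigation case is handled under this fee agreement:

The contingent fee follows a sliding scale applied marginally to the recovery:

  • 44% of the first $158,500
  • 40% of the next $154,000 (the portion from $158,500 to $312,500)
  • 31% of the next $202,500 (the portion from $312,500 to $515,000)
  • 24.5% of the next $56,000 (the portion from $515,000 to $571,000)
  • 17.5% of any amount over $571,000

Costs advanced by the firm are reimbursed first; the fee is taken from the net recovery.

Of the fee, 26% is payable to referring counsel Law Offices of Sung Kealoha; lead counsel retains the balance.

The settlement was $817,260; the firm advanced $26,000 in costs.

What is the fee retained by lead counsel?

$182,321.57

Fee base (net of costs): $817,260 − $26,000 = $791,260
First $158,500 at 44% = $69,740.00
Next $154,000 at 40% = $61,600.00
Next $202,500 at 31% = $62,775.00
Next $56,000 at 24.5% = $13,720.00
Remaining $220,260 at 17.5% = $38,545.50
Fee: $69,740.00 + $61,600.00 + $62,775.00 + $13,720.00 + $38,545.50 = $246,380.50
Referral share: 26% of $246,380.50 = $64,058.93; lead counsel retains $246,380.50 − $64,058.93 = $182,321.57.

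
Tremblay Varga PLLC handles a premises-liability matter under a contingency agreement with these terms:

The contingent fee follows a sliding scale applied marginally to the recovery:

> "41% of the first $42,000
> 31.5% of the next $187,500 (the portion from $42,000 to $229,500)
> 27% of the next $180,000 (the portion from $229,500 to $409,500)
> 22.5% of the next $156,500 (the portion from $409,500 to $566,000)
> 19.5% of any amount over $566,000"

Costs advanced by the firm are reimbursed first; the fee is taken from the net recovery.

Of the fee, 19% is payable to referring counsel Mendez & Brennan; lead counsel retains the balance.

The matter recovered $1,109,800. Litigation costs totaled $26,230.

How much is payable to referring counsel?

$49,594.02

Fee base (net of costs): $1,109,800 − $26,230 = $1,083,570
First $42,000 at 41% = $17,220.00
Next $187,500 at 31.5% = $59,062.50
Next $180,000 at 27% = $48,600.00
Next $156,500 at 22.5% = $35,212.50
Remaining $517,570 at 19.5% = $100,926.15
Fee: $17,220.00 + $59,062.50 + $48,600.00 + $35,212.50 + $100,926.15 = $261,021.15
Referral share: 19% of $261,021.15 = $49,594.02; lead counsel retains $261,021.15 − $49,594.02 = $211,427.13.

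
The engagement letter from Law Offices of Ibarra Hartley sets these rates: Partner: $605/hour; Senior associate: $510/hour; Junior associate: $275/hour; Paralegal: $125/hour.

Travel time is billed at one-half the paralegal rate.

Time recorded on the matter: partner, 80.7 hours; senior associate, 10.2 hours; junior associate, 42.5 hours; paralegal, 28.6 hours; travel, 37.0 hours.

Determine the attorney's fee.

$71,600.50

Partner: 80.7 × $605 = $48,823.50
Senior associate: 10.2 × $510 = $5,202.00
Junior associate: 42.5 × $275 = $11,687.50
Paralegal: 28.6 × $125 = $3,575.00
Subtotal: $48,823.50 + $5,202.00 + $11,687.50 + $3,575.00 = $69,288.00
Travel: 37.0 × ($125 ÷ 2) = 37.0 × $62.50 = $2,312.50
Total: $69,288.00 + $2,312.50 = $71,600.50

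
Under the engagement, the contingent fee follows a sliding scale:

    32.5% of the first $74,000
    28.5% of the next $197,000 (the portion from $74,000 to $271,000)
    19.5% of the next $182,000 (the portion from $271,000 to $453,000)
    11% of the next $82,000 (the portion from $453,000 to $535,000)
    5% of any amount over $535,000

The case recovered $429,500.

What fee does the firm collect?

$111,102.50

First $74,000 at 32.5% = $24,050.00
Next $197,000 at 28.5% = $56,145.00
Remaining $158,500 at 19.5% = $30,907.50
Fee: $24,050.00 + $56,145.00 + $30,907.50 = $111,102.50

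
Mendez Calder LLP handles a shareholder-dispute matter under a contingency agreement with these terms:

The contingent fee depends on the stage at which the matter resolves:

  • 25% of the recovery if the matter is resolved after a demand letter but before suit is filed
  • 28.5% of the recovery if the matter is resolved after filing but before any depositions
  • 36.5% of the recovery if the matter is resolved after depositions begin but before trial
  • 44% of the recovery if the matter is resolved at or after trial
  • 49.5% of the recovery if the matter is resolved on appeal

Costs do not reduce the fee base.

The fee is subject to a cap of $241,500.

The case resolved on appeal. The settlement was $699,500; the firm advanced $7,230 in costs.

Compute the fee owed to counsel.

Fee base is the gross recovery, $699,500; costs are reimbursed separately.
The matter resolved on appeal, so the 49.5% rate applies.
$699,500 × 49.5% = $346,252.50
$346,252.50 exceeds the $241,500 cap, so the fee is capped at $241,500.00.

$241,500.00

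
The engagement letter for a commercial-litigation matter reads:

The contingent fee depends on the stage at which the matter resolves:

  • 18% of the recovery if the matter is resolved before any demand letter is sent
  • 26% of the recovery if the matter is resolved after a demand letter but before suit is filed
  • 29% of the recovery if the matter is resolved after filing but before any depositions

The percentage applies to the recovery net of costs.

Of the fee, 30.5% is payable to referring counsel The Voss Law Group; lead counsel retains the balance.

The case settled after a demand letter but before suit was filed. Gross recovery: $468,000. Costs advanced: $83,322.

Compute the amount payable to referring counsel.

Fee base (net of costs): $468,000 − $83,322 = $384,678
The matter settled after a demand letter but before suit was filed, so the 26% rate applies.
$384,678 × 26% = $100,016.28
Referral share: 30.5% of $100,016.28 = $30,504.97; lead counsel retains $100,016.28 − $30,504.97 = $69,511.31.

$30,504.97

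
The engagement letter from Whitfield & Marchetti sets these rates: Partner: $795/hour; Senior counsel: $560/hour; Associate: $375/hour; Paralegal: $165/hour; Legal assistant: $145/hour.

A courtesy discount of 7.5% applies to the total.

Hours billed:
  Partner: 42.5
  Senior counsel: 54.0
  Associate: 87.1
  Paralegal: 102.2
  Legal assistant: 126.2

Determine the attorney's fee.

$121,963.10

Partner: 42.5 × $795 = $33,787.50
Senior counsel: 54.0 × $560 = $30,240.00
Associate: 87.1 × $375 = $32,662.50
Paralegal: 102.2 × $165 = $16,863.00
Legal assistant: 126.2 × $145 = $18,299.00
Subtotal: $131,852.00
Less 7.5% discount: −$9,888.90
Total: $131,852.00 − $9,888.90 = $121,963.10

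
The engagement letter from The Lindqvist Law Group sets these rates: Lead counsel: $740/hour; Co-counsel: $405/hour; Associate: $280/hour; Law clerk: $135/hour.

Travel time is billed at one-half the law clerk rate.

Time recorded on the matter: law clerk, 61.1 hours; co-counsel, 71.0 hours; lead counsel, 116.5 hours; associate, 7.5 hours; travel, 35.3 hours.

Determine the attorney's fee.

Lead counsel: 116.5 × $740 = $86,210.00
Co-counsel: 71.0 × $405 = $28,755.00
Associate: 7.5 × $280 = $2,100.00
Law clerk: 61.1 × $135 = $8,248.50
Subtotal: $86,210.00 + $28,755.00 + $2,100.00 + $8,248.50 = $125,313.50
Travel: 35.3 × ($135 ÷ 2) = 35.3 × $67.50 = $2,382.75
Total: $125,313.50 + $2,382.75 = $127,696.25

$127,696.25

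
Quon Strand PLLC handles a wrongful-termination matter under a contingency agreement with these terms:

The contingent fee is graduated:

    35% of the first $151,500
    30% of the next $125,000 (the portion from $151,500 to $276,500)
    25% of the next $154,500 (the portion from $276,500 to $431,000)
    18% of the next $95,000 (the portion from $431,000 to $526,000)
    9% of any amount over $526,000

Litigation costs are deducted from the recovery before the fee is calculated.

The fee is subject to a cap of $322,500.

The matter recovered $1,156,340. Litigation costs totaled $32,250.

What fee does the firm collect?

Fee base (net of costs): $1,156,340 − $32,250 = $1,124,090
First $151,500 at 35% = $53,025.00
Next $125,000 at 30% = $37,500.00
Next $154,500 at 25% = $38,625.00
Next $95,000 at 18% = $17,100.00
Remaining $598,090 at 9% = $53,828.10
Fee: $53,025.00 + $37,500.00 + $38,625.00 + $17,100.00 + $53,828.10 = $200,078.10
$200,078.10 is under the $322,500 cap.

$200,078.10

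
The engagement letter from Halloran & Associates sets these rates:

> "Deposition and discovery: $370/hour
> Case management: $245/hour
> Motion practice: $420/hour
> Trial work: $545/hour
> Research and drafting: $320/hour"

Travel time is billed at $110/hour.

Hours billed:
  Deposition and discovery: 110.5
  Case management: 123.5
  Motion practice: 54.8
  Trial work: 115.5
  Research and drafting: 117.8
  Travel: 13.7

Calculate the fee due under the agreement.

Deposition and discovery: 110.5 × $370 = $40,885.00
Case management: 123.5 × $245 = $30,257.50
Motion practice: 54.8 × $420 = $23,016.00
Trial work: 115.5 × $545 = $62,947.50
Research and drafting: 117.8 × $320 = $37,696.00
Subtotal: $40,885.00 + $30,257.50 + $23,016.00 + $62,947.50 + $37,696.00 = $194,802.00
Travel: 13.7 × $110 = $1,507.00
Total: $194,802.00 + $1,507.00 = $196,309.00

$196,309.00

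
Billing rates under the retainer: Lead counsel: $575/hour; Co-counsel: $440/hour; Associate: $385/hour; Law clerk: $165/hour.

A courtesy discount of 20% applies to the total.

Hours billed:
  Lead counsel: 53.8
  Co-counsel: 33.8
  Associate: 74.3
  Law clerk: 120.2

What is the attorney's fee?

Lead counsel: 53.8 × $575 = $30,935.00
Co-counsel: 33.8 × $440 = $14,872.00
Associate: 74.3 × $385 = $28,605.50
Law clerk: 120.2 × $165 = $19,833.00
Subtotal: $94,245.50
Less 20% discount: −$18,849.10
Total: $94,245.50 − $18,849.10 = $75,396.40

$75,396.40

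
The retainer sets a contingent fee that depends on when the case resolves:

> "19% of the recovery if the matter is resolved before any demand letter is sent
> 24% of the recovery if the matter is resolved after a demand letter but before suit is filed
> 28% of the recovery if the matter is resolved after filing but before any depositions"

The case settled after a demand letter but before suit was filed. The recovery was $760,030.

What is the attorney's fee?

The matter settled after a demand letter but before suit was filed, so the 24% rate applies.
$760,030 × 24% = $182,407.20

$182,407.20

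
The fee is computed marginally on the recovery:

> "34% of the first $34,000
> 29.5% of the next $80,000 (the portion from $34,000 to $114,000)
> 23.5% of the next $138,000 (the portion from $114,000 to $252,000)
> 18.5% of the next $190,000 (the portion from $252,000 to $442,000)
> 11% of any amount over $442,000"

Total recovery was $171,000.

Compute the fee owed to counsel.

First $34,000 at 34% = $11,560.00
Next $80,000 at 29.5% = $23,600.00
Remaining $57,000 at 23.5% = $13,395.00
Fee: $11,560.00 + $23,600.00 + $13,395.00 = $48,555.00

$48,555.00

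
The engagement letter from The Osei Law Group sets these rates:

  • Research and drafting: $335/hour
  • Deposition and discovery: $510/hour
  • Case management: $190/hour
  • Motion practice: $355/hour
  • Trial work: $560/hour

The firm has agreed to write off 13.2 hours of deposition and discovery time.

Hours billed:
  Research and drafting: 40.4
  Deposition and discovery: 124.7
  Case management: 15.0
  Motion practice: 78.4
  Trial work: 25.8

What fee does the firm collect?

Research and drafting: 40.4 × $335 = $13,534.00
Deposition and discovery: 124.7 × $510 = $63,597.00
Case management: 15.0 × $190 = $2,850.00
Motion practice: 78.4 × $355 = $27,832.00
Trial work: 25.8 × $560 = $14,448.00
Subtotal: $122,261.00
Write-off: 13.2 × $510 = $6,732.00
Total: $122,261.00 − $6,732.00 = $115,529.00

$115,529.00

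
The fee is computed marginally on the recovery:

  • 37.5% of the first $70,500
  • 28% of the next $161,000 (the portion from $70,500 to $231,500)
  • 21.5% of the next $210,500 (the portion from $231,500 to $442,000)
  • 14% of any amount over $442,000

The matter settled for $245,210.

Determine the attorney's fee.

First $70,500 at 37.5% = $26,437.50
Next $161,000 at 28% = $45,080.00
Remaining $13,710 at 21.5% = $2,947.65
Fee: $26,437.50 + $45,080.00 + $2,947.65 = $74,465.15

$74,465.15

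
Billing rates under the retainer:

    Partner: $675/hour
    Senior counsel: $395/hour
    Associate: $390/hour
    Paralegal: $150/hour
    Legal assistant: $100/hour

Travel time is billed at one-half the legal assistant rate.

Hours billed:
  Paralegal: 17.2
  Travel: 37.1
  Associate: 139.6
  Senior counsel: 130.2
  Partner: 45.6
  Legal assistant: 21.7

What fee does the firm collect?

Partner: 45.6 × $675 = $30,780.00
Senior counsel: 130.2 × $395 = $51,429.00
Associate: 139.6 × $390 = $54,444.00
Paralegal: 17.2 × $150 = $2,580.00
Legal assistant: 21.7 × $100 = $2,170.00
Subtotal: $30,780.00 + $51,429.00 + $54,444.00 + $2,580.00 + $2,170.00 = $141,403.00
Travel: 37.1 × ($100 ÷ 2) = 37.1 × $50.00 = $1,855.00
Total: $141,403.00 + $1,855.00 = $143,258.00

$143,258.00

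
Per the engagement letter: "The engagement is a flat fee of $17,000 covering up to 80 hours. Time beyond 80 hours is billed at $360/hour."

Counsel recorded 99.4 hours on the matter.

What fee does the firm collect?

$23,984.00

Flat fee: $17,000.00
Excess hours: 99.4 − 80 = 19.4
Overrun: 19.4 × $360 = $6,984.00
Total: $17,000.00 + $6,984.00 = $23,984.00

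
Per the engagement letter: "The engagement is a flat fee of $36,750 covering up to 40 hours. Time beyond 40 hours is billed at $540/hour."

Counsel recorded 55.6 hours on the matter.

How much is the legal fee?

Flat fee: $36,750.00
Excess hours: 55.6 − 40 = 15.6
Overrun: 15.6 × $540 = $8,424.00
Total: $36,750.00 + $8,424.00 = $45,174.00

$45,174.00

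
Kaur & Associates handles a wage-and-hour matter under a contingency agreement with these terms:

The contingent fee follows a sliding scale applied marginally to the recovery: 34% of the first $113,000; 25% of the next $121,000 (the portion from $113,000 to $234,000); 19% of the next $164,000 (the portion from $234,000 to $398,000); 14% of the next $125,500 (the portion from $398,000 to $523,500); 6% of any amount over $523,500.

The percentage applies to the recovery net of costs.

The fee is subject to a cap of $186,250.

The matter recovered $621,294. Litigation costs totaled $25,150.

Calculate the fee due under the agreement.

$121,758.64

Fee base (net of costs): $621,294 − $25,150 = $596,144
First $113,000 at 34% = $38,420.00
Next $121,000 at 25% = $30,250.00
Next $164,000 at 19% = $31,160.00
Next $125,500 at 14% = $17,570.00
Remaining $72,644 at 6% = $4,358.64
Fee: $38,420.00 + $30,250.00 + $31,160.00 + $17,570.00 + $4,358.64 = $121,758.64
$121,758.64 is under the $186,250 cap.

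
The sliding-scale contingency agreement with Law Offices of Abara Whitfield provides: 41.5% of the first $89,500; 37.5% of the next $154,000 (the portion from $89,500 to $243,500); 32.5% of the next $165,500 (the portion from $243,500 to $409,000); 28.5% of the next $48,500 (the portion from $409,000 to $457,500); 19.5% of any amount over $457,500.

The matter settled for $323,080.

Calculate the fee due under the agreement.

$120,756.00

First $89,500 at 41.5% = $37,142.50
Next $154,000 at 37.5% = $57,750.00
Remaining $79,580 at 32.5% = $25,863.50
Fee: $37,142.50 + $57,750.00 + $25,863.50 = $120,756.00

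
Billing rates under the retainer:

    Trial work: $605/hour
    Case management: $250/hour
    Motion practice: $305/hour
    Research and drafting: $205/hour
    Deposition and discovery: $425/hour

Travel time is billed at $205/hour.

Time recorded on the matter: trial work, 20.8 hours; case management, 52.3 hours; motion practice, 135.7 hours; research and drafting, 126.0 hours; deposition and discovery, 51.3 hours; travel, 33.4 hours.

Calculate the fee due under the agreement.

$121,527.00

Trial work: 20.8 × $605 = $12,584.00
Case management: 52.3 × $250 = $13,075.00
Motion practice: 135.7 × $305 = $41,388.50
Research and drafting: 126.0 × $205 = $25,830.00
Deposition and discovery: 51.3 × $425 = $21,802.50
Subtotal: $12,584.00 + $13,075.00 + $41,388.50 + $25,830.00 + $21,802.50 = $114,680.00
Travel: 33.4 × $205 = $6,847.00
Total: $114,680.00 + $6,847.00 = $121,527.00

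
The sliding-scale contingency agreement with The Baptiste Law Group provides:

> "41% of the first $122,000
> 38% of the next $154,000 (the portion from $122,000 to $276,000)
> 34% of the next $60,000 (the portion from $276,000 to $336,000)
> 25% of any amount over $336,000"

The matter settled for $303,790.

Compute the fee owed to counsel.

First $122,000 at 41% = $50,020.00
Next $154,000 at 38% = $58,520.00
Remaining $27,790 at 34% = $9,448.60
Fee: $50,020.00 + $58,520.00 + $9,448.60 = $117,988.60

$117,988.60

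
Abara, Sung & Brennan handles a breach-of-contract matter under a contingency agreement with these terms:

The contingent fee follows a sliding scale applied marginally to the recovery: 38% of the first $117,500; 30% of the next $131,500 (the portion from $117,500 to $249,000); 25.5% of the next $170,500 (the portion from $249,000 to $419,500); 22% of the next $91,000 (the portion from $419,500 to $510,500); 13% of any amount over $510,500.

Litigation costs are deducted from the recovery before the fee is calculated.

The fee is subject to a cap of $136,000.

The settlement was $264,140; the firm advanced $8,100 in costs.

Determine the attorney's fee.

$85,895.20

Fee base (net of costs): $264,140 − $8,100 = $256,040
First $117,500 at 38% = $44,650.00
Next $131,500 at 30% = $39,450.00
Remaining $7,040 at 25.5% = $1,795.20
Fee: $44,650.00 + $39,450.00 + $1,795.20 = $85,895.20
$85,895.20 is under the $136,000 cap.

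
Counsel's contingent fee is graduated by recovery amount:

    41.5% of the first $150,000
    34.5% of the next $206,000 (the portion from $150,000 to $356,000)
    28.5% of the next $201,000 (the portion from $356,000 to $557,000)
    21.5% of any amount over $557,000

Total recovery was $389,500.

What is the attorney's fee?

$142,867.50

First $150,000 at 41.5% = $62,250.00
Next $206,000 at 34.5% = $71,070.00
Remaining $33,500 at 28.5% = $9,547.50
Fee: $62,250.00 + $71,070.00 + $9,547.50 = $142,867.50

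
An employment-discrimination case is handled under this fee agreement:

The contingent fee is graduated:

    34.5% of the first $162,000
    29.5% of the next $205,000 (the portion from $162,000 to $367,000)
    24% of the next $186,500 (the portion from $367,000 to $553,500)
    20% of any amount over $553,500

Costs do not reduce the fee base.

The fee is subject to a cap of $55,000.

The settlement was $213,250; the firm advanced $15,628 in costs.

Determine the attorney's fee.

$55,000.00

Fee base is the gross recovery, $213,250; costs are reimbursed separately.
First $162,000 at 34.5% = $55,890.00
Remaining $51,250 at 29.5% = $15,118.75
Fee: $55,890.00 + $15,118.75 = $71,008.75
$71,008.75 exceeds the $55,000 cap, so the fee is capped at $55,000.00.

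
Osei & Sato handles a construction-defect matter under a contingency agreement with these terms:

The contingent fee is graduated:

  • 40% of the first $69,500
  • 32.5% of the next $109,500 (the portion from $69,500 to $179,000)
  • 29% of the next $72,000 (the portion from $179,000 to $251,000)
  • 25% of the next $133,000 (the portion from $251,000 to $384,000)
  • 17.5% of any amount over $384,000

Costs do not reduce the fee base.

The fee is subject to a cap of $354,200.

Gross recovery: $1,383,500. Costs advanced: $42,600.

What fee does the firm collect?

$292,430.00

Fee base is the gross recovery, $1,383,500; costs are reimbursed separately.
First $69,500 at 40% = $27,800.00
Next $109,500 at 32.5% = $35,587.50
Next $72,000 at 29% = $20,880.00
Next $133,000 at 25% = $33,250.00
Remaining $999,500 at 17.5% = $174,912.50
Fee: $27,800.00 + $35,587.50 + $20,880.00 + $33,250.00 + $174,912.50 = $292,430.00
$292,430.00 is under the $354,200 cap.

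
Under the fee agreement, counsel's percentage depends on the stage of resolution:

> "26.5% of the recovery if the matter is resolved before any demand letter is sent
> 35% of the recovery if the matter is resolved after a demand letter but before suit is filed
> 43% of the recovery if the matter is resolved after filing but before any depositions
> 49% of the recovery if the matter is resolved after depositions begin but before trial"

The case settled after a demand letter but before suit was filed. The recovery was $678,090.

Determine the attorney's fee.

The matter settled after a demand letter but before suit was filed, so the 35% rate applies.
$678,090 × 35% = $237,331.50

$237,331.50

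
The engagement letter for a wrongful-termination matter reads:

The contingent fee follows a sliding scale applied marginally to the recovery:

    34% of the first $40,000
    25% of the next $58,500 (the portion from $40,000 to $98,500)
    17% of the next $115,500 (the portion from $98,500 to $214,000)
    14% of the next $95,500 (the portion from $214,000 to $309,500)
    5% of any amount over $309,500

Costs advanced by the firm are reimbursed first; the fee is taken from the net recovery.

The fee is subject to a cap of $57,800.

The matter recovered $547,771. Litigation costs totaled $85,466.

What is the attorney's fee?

Fee base (net of costs): $547,771 − $85,466 = $462,305
First $40,000 at 34% = $13,600.00
Next $58,500 at 25% = $14,625.00
Next $115,500 at 17% = $19,635.00
Next $95,500 at 14% = $13,370.00
Remaining $152,805 at 5% = $7,640.25
Fee: $13,600.00 + $14,625.00 + $19,635.00 + $13,370.00 + $7,640.25 = $68,870.25
$68,870.25 exceeds the $57,800 cap, so the fee is capped at $57,800.00.

$57,800.00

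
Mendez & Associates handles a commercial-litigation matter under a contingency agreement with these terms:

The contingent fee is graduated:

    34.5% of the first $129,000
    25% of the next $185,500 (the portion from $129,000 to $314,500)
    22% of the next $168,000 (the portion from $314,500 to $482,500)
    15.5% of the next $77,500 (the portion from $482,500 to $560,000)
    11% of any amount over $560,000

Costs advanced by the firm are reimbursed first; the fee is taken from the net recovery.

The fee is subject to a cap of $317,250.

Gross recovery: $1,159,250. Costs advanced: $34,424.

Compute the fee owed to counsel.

$201,983.36

Fee base (net of costs): $1,159,250 − $34,424 = $1,124,826
First $129,000 at 34.5% = $44,505.00
Next $185,500 at 25% = $46,375.00
Next $168,000 at 22% = $36,960.00
Next $77,500 at 15.5% = $12,012.50
Remaining $564,826 at 11% = $62,130.86
Fee: $44,505.00 + $46,375.00 + $36,960.00 + $12,012.50 + $62,130.86 = $201,983.36
$201,983.36 is under the $317,250 cap.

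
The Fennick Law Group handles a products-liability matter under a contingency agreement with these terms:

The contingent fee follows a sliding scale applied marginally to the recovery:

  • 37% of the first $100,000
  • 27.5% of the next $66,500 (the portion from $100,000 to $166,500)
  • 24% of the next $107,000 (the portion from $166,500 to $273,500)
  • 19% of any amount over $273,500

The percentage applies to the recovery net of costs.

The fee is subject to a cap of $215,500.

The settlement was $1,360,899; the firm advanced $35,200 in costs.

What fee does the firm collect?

Fee base (net of costs): $1,360,899 − $35,200 = $1,325,699
First $100,000 at 37% = $37,000.00
Next $66,500 at 27.5% = $18,287.50
Next $107,000 at 24% = $25,680.00
Remaining $1,052,199 at 19% = $199,917.81
Fee: $37,000.00 + $18,287.50 + $25,680.00 + $199,917.81 = $280,885.31
$280,885.31 exceeds the $215,500 cap, so the fee is capped at $215,500.00.

$215,500.00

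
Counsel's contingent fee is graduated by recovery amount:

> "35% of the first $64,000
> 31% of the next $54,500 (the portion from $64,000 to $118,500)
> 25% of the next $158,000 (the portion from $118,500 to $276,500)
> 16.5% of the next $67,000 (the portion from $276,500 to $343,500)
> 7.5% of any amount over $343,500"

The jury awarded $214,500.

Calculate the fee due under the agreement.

First $64,000 at 35% = $22,400.00
Next $54,500 at 31% = $16,895.00
Remaining $96,000 at 25% = $24,000.00
Fee: $22,400.00 + $16,895.00 + $24,000.00 = $63,295.00

$63,295.00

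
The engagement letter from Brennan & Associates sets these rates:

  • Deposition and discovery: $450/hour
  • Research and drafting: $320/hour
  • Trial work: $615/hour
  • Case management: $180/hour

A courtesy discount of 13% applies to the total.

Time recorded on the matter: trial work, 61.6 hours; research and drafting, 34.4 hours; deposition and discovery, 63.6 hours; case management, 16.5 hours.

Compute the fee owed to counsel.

Deposition and discovery: 63.6 × $450 = $28,620.00
Research and drafting: 34.4 × $320 = $11,008.00
Trial work: 61.6 × $615 = $37,884.00
Case management: 16.5 × $180 = $2,970.00
Subtotal: $80,482.00
Less 13% discount: −$10,462.66
Total: $80,482.00 − $10,462.66 = $70,019.34

$70,019.34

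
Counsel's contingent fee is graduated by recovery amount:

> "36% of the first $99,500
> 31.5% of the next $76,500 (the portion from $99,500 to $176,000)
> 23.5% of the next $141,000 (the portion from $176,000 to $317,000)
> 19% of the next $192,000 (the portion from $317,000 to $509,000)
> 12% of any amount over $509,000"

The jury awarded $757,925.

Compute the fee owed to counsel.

$159,403.50

First $99,500 at 36% = $35,820.00
Next $76,500 at 31.5% = $24,097.50
Next $141,000 at 23.5% = $33,135.00
Next $192,000 at 19% = $36,480.00
Remaining $248,925 at 12% = $29,871.00
Fee: $35,820.00 + $24,097.50 + $33,135.00 + $36,480.00 + $29,871.00 = $159,403.50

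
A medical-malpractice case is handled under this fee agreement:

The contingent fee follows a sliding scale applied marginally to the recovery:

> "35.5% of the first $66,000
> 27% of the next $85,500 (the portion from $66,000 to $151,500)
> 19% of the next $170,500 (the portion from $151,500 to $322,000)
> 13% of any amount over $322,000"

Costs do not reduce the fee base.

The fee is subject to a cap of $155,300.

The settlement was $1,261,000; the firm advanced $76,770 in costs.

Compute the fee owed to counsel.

$155,300.00

Fee base is the gross recovery, $1,261,000; costs are reimbursed separately.
First $66,000 at 35.5% = $23,430.00
Next $85,500 at 27% = $23,085.00
Next $170,500 at 19% = $32,395.00
Remaining $939,000 at 13% = $122,070.00
Fee: $23,430.00 + $23,085.00 + $32,395.00 + $122,070.00 = $200,980.00
$200,980.00 exceeds the $155,300 cap, so the fee is capped at $155,300.00.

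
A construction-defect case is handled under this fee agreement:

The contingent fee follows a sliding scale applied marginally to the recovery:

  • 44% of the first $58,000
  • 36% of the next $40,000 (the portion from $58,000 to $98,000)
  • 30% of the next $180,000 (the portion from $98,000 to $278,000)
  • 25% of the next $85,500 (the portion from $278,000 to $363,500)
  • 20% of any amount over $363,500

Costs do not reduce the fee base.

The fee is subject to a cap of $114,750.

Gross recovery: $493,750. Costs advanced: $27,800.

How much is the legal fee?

$114,750.00

Fee base is the gross recovery, $493,750; costs are reimbursed separately.
First $58,000 at 44% = $25,520.00
Next $40,000 at 36% = $14,400.00
Next $180,000 at 30% = $54,000.00
Next $85,500 at 25% = $21,375.00
Remaining $130,250 at 20% = $26,050.00
Fee: $25,520.00 + $14,400.00 + $54,000.00 + $21,375.00 + $26,050.00 = $141,345.00
$141,345.00 exceeds the $114,750 cap, so the fee is capped at $114,750.00.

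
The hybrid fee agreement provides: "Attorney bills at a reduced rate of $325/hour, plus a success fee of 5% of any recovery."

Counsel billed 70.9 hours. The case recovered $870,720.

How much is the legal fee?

Hourly: 70.9 × $325 = $23,042.50
Success fee: 5% of $870,720 = $43,536.00
Total: $23,042.50 + $43,536.00 = $66,578.50

$66,578.50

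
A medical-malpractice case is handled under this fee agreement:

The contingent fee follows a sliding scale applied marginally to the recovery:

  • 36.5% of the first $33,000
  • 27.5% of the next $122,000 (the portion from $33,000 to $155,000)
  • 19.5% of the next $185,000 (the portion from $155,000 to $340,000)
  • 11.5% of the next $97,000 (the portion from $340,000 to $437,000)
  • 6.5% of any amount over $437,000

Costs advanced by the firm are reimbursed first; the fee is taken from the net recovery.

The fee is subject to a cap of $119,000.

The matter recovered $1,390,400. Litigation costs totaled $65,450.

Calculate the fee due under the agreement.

$119,000.00

Fee base (net of costs): $1,390,400 − $65,450 = $1,324,950
First $33,000 at 36.5% = $12,045.00
Next $122,000 at 27.5% = $33,550.00
Next $185,000 at 19.5% = $36,075.00
Next $97,000 at 11.5% = $11,155.00
Remaining $887,950 at 6.5% = $57,716.75
Fee: $12,045.00 + $33,550.00 + $36,075.00 + $11,155.00 + $57,716.75 = $150,541.75
$150,541.75 exceeds the $119,000 cap, so the fee is capped at $119,000.00.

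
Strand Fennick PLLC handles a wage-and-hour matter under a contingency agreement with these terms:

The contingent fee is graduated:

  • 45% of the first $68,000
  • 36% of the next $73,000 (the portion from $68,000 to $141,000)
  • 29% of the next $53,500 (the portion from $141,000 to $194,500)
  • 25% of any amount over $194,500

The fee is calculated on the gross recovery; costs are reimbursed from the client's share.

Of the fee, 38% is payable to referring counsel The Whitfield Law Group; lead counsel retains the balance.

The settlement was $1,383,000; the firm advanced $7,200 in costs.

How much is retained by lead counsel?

$229,102.40

Fee base is the gross recovery, $1,383,000; costs are reimbursed separately.
First $68,000 at 45% = $30,600.00
Next $73,000 at 36% = $26,280.00
Next $53,500 at 29% = $15,515.00
Remaining $1,188,500 at 25% = $297,125.00
Fee: $30,600.00 + $26,280.00 + $15,515.00 + $297,125.00 = $369,520.00
Referral share: 38% of $369,520.00 = $140,417.60; lead counsel retains $369,520.00 − $140,417.60 = $229,102.40.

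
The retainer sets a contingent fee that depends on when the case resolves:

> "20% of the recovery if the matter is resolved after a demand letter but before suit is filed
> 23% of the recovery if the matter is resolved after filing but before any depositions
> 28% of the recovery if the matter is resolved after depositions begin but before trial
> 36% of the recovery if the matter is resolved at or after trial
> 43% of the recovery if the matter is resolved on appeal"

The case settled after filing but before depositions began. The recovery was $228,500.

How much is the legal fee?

The matter settled after filing but before depositions began, so the 23% rate applies.
$228,500 × 23% = $52,555.00

$52,555.00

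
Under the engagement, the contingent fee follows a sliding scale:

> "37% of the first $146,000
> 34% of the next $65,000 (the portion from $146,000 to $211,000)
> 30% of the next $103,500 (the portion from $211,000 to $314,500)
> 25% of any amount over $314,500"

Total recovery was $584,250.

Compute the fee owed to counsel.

$174,607.50

First $146,000 at 37% = $54,020.00
Next $65,000 at 34% = $22,100.00
Next $103,500 at 30% = $31,050.00
Remaining $269,750 at 25% = $67,437.50
Fee: $54,020.00 + $22,100.00 + $31,050.00 + $67,437.50 = $174,607.50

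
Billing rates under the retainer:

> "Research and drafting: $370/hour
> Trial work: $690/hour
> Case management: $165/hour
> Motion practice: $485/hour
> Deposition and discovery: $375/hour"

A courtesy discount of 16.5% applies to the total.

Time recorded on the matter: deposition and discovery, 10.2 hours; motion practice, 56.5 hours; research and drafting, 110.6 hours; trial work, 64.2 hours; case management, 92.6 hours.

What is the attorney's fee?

$109,991.63

Research and drafting: 110.6 × $370 = $40,922.00
Trial work: 64.2 × $690 = $44,298.00
Case management: 92.6 × $165 = $15,279.00
Motion practice: 56.5 × $485 = $27,402.50
Deposition and discovery: 10.2 × $375 = $3,825.00
Subtotal: $131,726.50
Less 16.5% discount: −$21,734.87
Total: $131,726.50 − $21,734.87 = $109,991.63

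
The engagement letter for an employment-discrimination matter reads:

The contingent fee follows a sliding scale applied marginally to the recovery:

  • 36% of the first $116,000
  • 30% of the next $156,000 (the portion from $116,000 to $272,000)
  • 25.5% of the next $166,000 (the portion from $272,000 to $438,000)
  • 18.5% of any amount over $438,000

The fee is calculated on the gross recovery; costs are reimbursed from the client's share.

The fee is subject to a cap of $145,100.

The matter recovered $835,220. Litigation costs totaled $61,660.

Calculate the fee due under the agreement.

Fee base is the gross recovery, $835,220; costs are reimbursed separately.
First $116,000 at 36% = $41,760.00
Next $156,000 at 30% = $46,800.00
Next $166,000 at 25.5% = $42,330.00
Remaining $397,220 at 18.5% = $73,485.70
Fee: $41,760.00 + $46,800.00 + $42,330.00 + $73,485.70 = $204,375.70
$204,375.70 exceeds the $145,100 cap, so the fee is capped at $145,100.00.

$145,100.00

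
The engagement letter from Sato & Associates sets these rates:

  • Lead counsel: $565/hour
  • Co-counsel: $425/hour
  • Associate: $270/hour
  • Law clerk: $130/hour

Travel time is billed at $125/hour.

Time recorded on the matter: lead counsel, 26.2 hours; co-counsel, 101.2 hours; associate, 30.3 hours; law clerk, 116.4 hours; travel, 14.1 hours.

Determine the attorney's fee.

Lead counsel: 26.2 × $565 = $14,803.00
Co-counsel: 101.2 × $425 = $43,010.00
Associate: 30.3 × $270 = $8,181.00
Law clerk: 116.4 × $130 = $15,132.00
Subtotal: $14,803.00 + $43,010.00 + $8,181.00 + $15,132.00 = $81,126.00
Travel: 14.1 × $125 = $1,762.50
Total: $81,126.00 + $1,762.50 = $82,888.50

$82,888.50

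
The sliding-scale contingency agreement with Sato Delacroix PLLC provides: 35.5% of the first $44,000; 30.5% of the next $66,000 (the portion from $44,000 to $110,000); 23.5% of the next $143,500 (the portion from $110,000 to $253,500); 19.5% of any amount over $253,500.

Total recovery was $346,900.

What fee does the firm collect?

$87,685.50

First $44,000 at 35.5% = $15,620.00
Next $66,000 at 30.5% = $20,130.00
Next $143,500 at 23.5% = $33,722.50
Remaining $93,400 at 19.5% = $18,213.00
Fee: $15,620.00 + $20,130.00 + $33,722.50 + $18,213.00 = $87,685.50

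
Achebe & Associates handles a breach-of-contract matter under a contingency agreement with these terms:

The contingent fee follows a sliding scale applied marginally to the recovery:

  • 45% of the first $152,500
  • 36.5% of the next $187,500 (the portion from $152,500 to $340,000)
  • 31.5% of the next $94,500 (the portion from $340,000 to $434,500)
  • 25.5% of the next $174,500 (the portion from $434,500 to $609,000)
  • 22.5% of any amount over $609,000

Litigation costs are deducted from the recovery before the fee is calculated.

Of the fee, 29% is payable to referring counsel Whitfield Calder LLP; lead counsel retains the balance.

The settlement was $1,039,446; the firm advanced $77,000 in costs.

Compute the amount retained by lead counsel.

$206,505.52

Fee base (net of costs): $1,039,446 − $77,000 = $962,446
First $152,500 at 45% = $68,625.00
Next $187,500 at 36.5% = $68,437.50
Next $94,500 at 31.5% = $29,767.50
Next $174,500 at 25.5% = $44,497.50
Remaining $353,446 at 22.5% = $79,525.35
Fee: $68,625.00 + $68,437.50 + $29,767.50 + $44,497.50 + $79,525.35 = $290,852.85
Referral share: 29% of $290,852.85 = $84,347.33; lead counsel retains $290,852.85 − $84,347.33 = $206,505.52.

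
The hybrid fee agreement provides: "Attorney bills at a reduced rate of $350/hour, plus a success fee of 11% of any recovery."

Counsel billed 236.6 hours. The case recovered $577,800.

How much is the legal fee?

$146,368.00

Hourly: 236.6 × $350 = $82,810.00
Success fee: 11% of $577,800 = $63,558.00
Total: $82,810.00 + $63,558.00 = $146,368.00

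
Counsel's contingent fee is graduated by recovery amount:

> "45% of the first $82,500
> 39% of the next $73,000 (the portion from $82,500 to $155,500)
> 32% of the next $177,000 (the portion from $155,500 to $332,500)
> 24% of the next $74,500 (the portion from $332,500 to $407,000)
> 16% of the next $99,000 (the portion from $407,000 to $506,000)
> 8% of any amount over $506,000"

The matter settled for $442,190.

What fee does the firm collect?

First $82,500 at 45% = $37,125.00
Next $73,000 at 39% = $28,470.00
Next $177,000 at 32% = $56,640.00
Next $74,500 at 24% = $17,880.00
Remaining $35,190 at 16% = $5,630.40
Fee: $37,125.00 + $28,470.00 + $56,640.00 + $17,880.00 + $5,630.40 = $145,745.40

$145,745.40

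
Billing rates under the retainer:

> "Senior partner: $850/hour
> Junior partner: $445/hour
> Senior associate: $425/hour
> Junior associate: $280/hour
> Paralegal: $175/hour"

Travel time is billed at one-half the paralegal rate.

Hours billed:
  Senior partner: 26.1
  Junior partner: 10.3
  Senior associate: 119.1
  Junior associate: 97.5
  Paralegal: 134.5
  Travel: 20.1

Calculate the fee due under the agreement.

$129,982.25

Senior partner: 26.1 × $850 = $22,185.00
Junior partner: 10.3 × $445 = $4,583.50
Senior associate: 119.1 × $425 = $50,617.50
Junior associate: 97.5 × $280 = $27,300.00
Paralegal: 134.5 × $175 = $23,537.50
Subtotal: $22,185.00 + $4,583.50 + $50,617.50 + $27,300.00 + $23,537.50 = $128,223.50
Travel: 20.1 × ($175 ÷ 2) = 20.1 × $87.50 = $1,758.75
Total: $128,223.50 + $1,758.75 = $129,982.25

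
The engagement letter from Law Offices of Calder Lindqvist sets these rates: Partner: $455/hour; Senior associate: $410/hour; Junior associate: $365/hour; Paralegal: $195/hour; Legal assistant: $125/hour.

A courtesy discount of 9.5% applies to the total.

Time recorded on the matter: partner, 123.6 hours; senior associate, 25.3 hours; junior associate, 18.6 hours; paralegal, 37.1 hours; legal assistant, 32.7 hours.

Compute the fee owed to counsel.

Partner: 123.6 × $455 = $56,238.00
Senior associate: 25.3 × $410 = $10,373.00
Junior associate: 18.6 × $365 = $6,789.00
Paralegal: 37.1 × $195 = $7,234.50
Legal assistant: 32.7 × $125 = $4,087.50
Subtotal: $84,722.00
Less 9.5% discount: −$8,048.59
Total: $84,722.00 − $8,048.59 = $76,673.41

$76,673.41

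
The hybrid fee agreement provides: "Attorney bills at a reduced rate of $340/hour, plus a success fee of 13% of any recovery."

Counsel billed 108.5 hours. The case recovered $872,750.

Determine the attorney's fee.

Hourly: 108.5 × $340 = $36,890.00
Success fee: 13% of $872,750 = $113,457.50
Total: $36,890.00 + $113,457.50 = $150,347.50

$150,347.50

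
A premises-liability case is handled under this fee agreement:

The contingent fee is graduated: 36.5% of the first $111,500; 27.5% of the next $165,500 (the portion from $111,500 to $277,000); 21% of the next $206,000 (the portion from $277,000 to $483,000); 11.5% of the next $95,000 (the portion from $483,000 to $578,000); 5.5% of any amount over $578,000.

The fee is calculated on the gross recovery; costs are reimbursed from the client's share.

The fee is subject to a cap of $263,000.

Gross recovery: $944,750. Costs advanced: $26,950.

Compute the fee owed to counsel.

Fee base is the gross recovery, $944,750; costs are reimbursed separately.
First $111,500 at 36.5% = $40,697.50
Next $165,500 at 27.5% = $45,512.50
Next $206,000 at 21% = $43,260.00
Next $95,000 at 11.5% = $10,925.00
Remaining $366,750 at 5.5% = $20,171.25
Fee: $40,697.50 + $45,512.50 + $43,260.00 + $10,925.00 + $20,171.25 = $160,566.25
$160,566.25 is under the $263,000 cap.

$160,566.25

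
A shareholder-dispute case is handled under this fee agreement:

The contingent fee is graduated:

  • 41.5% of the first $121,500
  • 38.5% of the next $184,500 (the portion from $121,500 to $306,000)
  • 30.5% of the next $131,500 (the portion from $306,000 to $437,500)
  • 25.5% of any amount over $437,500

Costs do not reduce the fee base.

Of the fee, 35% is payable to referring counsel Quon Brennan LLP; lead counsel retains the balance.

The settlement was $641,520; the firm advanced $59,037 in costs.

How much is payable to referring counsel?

Fee base is the gross recovery, $641,520; costs are reimbursed separately.
First $121,500 at 41.5% = $50,422.50
Next $184,500 at 38.5% = $71,032.50
Next $131,500 at 30.5% = $40,107.50
Remaining $204,020 at 25.5% = $52,025.10
Fee: $50,422.50 + $71,032.50 + $40,107.50 + $52,025.10 = $213,587.60
Referral share: 35% of $213,587.60 = $74,755.66; lead counsel retains $213,587.60 − $74,755.66 = $138,831.94.

$74,755.66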